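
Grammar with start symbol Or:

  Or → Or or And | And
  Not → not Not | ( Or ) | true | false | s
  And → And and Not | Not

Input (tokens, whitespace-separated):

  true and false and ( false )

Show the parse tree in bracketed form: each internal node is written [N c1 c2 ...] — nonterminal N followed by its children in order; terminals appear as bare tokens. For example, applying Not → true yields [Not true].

Or
And
And and Not
And and Not and Not
Not and Not and Not
true and Not and Not
true and false and Not
true and false and ( Or )
true and false and ( And )
true and false and ( Not )
true and false and ( false )

[Or [And [And [And [Not true]] and [Not false]] and [Not ( [Or [And [Not false]]] )]]]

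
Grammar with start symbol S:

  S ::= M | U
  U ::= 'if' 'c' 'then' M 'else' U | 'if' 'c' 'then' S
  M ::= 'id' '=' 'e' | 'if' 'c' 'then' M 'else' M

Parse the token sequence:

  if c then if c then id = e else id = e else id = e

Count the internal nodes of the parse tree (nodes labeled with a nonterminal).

[S [M if c then [M if c then [M id = e] else [M id = e]] else [M id = e]]]

6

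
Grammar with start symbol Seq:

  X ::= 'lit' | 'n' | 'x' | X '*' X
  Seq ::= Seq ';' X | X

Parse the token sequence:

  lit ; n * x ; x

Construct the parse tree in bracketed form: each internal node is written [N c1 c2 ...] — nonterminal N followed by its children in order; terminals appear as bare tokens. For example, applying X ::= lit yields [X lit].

[Seq [Seq [Seq [X lit]] ; [X [X n] * [X x]]] ; [X x]]

Seq
Seq ; X
Seq ; X ; X
X ; X ; X
lit ; X ; X
lit ; X * X ; X
lit ; n * X ; X
lit ; n * x ; X
lit ; n * x ; x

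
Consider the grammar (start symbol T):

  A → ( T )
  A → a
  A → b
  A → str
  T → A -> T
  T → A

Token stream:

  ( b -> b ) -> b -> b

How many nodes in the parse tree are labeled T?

5

[T [A ( [T [A b] -> [T [A b]]] )] -> [T [A b] -> [T [A b]]]]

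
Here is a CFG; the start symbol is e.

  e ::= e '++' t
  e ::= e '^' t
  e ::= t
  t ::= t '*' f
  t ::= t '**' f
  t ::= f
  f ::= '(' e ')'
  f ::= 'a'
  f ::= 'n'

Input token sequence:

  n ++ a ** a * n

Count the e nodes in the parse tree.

2

[e [e [t [f n]]] ++ [t [t [t [f a]] ** [f a]] * [f n]]]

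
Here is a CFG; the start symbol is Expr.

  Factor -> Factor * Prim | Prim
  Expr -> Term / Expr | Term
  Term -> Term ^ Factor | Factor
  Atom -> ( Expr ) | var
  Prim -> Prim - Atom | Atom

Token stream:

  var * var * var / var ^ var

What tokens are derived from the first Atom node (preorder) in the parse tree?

[Expr [Term [Factor [Factor [Factor [Prim [Atom var]]] * [Prim [Atom var]]] * [Prim [Atom var]]]] / [Expr [Term [Term [Factor [Prim [Atom var]]]] ^ [Factor [Prim [Atom var]]]]]]

var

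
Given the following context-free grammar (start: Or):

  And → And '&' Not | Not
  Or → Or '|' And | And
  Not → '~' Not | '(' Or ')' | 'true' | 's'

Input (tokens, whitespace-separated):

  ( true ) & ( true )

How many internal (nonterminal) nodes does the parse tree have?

11

[Or [And [And [Not ( [Or [And [Not true]]] )]] & [Not ( [Or [And [Not true]]] )]]]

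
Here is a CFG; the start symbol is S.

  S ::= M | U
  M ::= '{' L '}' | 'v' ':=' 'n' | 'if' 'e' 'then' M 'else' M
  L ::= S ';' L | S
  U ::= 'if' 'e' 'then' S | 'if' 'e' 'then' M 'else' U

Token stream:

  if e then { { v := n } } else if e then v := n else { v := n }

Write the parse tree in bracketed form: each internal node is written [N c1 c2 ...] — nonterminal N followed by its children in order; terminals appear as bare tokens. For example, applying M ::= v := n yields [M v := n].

[S [M if e then [M { [L [S [M { [L [S [M v := n]]] }]]] }] else [M if e then [M v := n] else [M { [L [S [M v := n]]] }]]]]

S
M
if e then M else M
if e then { L } else M
if e then { S } else M
if e then { M } else M
if e then { { L } } else M
if e then { { S } } else M
if e then { { M } } else M
if e then { { v := n } } else M
if e then { { v := n } } else if e then M else M
if e then { { v := n } } else if e then v := n else M
if e then { { v := n } } else if e then v := n else { L }
if e then { { v := n } } else if e then v := n else { S }
if e then { { v := n } } else if e then v := n else { M }
if e then { { v := n } } else if e then v := n else { v := n }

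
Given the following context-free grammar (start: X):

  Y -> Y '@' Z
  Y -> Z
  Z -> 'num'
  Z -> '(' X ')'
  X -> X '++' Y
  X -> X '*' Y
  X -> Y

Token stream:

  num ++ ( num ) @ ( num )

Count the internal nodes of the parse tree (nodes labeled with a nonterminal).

[X [X [Y [Z num]]] ++ [Y [Y [Z ( [X [Y [Z num]]] )]] @ [Z ( [X [Y [Z num]]] )]]]

14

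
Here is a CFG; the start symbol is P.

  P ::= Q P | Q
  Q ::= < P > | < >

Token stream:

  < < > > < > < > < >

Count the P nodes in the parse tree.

5

[P [Q < [P [Q < >]] >] [P [Q < >] [P [Q < >] [P [Q < >]]]]]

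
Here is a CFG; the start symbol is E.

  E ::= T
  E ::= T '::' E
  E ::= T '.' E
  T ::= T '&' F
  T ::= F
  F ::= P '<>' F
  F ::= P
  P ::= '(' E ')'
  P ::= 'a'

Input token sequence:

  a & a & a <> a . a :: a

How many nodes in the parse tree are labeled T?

5

[E [T [T [T [F [P a]]] & [F [P a]]] & [F [P a] <> [F [P a]]]] . [E [T [F [P a]]] :: [E [T [F [P a]]]]]]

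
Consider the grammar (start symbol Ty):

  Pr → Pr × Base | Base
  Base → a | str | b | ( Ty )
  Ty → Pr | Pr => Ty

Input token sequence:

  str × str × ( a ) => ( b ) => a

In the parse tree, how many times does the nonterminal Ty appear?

5

[Ty [Pr [Pr [Pr [Base str]] × [Base str]] × [Base ( [Ty [Pr [Base a]]] )]] => [Ty [Pr [Base ( [Ty [Pr [Base b]]] )]] => [Ty [Pr [Base a]]]]]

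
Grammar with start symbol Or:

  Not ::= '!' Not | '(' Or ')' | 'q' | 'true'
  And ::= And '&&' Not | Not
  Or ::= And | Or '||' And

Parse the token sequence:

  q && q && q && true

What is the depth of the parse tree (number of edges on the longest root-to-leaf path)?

[Or [And [And [And [And [Not q]] && [Not q]] && [Not q]] && [Not true]]]

6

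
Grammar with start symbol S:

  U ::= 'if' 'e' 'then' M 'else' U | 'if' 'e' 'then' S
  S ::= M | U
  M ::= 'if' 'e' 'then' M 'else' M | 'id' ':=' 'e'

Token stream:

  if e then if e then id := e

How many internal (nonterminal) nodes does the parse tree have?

[S [U if e then [S [U if e then [S [M id := e]]]]]]

6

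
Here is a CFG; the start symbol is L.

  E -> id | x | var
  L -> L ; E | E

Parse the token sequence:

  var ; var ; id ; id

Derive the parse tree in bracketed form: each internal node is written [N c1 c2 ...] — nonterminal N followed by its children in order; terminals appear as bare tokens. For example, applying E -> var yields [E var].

L
L ; E
L ; E ; E
L ; E ; E ; E
E ; E ; E ; E
var ; E ; E ; E
var ; var ; E ; E
var ; var ; id ; E
var ; var ; id ; id

[L [L [L [L [E var]] ; [E var]] ; [E id]] ; [E id]]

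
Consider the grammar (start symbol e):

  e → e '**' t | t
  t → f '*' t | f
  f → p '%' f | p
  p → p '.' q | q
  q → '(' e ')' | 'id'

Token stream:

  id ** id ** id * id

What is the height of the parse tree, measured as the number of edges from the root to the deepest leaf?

[e [e [e [t [f [p [q id]]]]] ** [t [f [p [q id]]]]] ** [t [f [p [q id]]] * [t [f [p [q id]]]]]]

7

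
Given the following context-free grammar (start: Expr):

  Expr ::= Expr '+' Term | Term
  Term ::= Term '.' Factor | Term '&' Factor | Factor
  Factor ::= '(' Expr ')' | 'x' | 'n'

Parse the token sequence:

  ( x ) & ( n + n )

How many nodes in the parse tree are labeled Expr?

4

[Expr [Term [Term [Factor ( [Expr [Term [Factor x]]] )]] & [Factor ( [Expr [Expr [Term [Factor n]]] + [Term [Factor n]]] )]]]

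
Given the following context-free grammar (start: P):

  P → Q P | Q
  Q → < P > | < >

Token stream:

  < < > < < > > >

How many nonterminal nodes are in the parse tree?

8

[P [Q < [P [Q < >] [P [Q < [P [Q < >]] >]]] >]]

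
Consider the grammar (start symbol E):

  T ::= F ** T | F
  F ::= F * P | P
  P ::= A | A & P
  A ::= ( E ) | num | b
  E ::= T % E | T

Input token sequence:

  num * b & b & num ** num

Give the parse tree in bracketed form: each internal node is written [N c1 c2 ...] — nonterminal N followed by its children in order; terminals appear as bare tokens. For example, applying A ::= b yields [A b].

E
T
F ** T
F * P ** T
P * P ** T
A * P ** T
num * P ** T
num * A & P ** T
num * b & P ** T
num * b & A & P ** T
num * b & b & P ** T
num * b & b & A ** T
num * b & b & num ** T
num * b & b & num ** F
num * b & b & num ** P
num * b & b & num ** A
num * b & b & num ** num

[E [T [F [F [P [A num]]] * [P [A b] & [P [A b] & [P [A num]]]]] ** [T [F [P [A num]]]]]]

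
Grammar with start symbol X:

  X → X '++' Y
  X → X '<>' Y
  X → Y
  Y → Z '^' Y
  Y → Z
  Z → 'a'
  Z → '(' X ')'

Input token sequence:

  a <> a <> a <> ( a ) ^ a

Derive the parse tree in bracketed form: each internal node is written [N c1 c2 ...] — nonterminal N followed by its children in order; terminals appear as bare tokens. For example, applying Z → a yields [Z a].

X
X <> Y
X <> Y <> Y
X <> Y <> Y <> Y
Y <> Y <> Y <> Y
Z <> Y <> Y <> Y
a <> Y <> Y <> Y
a <> Z <> Y <> Y
a <> a <> Y <> Y
a <> a <> Z <> Y
a <> a <> a <> Y
a <> a <> a <> Z ^ Y
a <> a <> a <> ( X ) ^ Y
a <> a <> a <> ( Y ) ^ Y
a <> a <> a <> ( Z ) ^ Y
a <> a <> a <> ( a ) ^ Y
a <> a <> a <> ( a ) ^ Z
a <> a <> a <> ( a ) ^ a

[X [X [X [X [Y [Z a]]] <> [Y [Z a]]] <> [Y [Z a]]] <> [Y [Z ( [X [Y [Z a]]] )] ^ [Y [Z a]]]]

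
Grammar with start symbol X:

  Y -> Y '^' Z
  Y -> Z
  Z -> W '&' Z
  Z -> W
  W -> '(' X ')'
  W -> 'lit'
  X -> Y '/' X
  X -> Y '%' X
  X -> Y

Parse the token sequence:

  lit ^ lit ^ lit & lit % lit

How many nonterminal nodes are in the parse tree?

[X [Y [Y [Y [Z [W lit]]] ^ [Z [W lit]]] ^ [Z [W lit] & [Z [W lit]]]] % [X [Y [Z [W lit]]]]]

16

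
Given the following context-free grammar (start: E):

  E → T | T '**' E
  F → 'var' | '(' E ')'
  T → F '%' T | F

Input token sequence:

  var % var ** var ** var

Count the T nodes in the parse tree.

4

[E [T [F var] % [T [F var]]] ** [E [T [F var]] ** [E [T [F var]]]]]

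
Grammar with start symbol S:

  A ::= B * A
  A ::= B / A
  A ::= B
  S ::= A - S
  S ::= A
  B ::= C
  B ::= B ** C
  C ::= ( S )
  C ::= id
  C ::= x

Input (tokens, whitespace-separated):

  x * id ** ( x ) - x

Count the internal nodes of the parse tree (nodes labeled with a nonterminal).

17

[S [A [B [C x]] * [A [B [B [C id]] ** [C ( [S [A [B [C x]]]] )]]]] - [S [A [B [C x]]]]]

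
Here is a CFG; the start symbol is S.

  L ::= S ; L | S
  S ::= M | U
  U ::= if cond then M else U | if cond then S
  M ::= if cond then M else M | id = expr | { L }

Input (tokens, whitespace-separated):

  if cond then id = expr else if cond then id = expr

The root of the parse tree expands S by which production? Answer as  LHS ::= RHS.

S ::= U

[S [U if cond then [M id = expr] else [U if cond then [S [M id = expr]]]]]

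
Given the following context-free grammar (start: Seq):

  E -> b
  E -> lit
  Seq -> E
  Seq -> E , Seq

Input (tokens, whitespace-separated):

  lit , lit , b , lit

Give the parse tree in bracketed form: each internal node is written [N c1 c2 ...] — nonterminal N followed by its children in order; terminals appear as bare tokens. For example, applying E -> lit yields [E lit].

[Seq [E lit] , [Seq [E lit] , [Seq [E b] , [Seq [E lit]]]]]

Seq
E , Seq
lit , Seq
lit , E , Seq
lit , lit , Seq
lit , lit , E , Seq
lit , lit , b , Seq
lit , lit , b , E
lit , lit , b , lit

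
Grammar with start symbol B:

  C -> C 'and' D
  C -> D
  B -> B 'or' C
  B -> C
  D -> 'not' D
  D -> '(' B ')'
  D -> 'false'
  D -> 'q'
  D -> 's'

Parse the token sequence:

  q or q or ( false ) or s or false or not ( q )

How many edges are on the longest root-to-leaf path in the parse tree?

9

[B [B [B [B [B [B [C [D q]]] or [C [D q]]] or [C [D ( [B [C [D false]]] )]]] or [C [D s]]] or [C [D false]]] or [C [D not [D ( [B [C [D q]]] )]]]]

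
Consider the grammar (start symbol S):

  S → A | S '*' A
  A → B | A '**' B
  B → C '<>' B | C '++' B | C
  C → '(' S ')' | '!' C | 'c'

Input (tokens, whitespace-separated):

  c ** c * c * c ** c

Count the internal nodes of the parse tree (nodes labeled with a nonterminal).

[S [S [S [A [A [B [C c]]] ** [B [C c]]]] * [A [B [C c]]]] * [A [A [B [C c]]] ** [B [C c]]]]

18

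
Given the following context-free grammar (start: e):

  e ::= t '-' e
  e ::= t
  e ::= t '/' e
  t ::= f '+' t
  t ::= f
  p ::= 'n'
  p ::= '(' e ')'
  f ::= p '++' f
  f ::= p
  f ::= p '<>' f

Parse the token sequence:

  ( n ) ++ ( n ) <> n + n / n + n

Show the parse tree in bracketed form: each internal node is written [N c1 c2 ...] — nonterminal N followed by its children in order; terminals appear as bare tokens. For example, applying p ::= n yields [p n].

[e [t [f [p ( [e [t [f [p n]]]] )] ++ [f [p ( [e [t [f [p n]]]] )] <> [f [p n]]]] + [t [f [p n]]]] / [e [t [f [p n]] + [t [f [p n]]]]]]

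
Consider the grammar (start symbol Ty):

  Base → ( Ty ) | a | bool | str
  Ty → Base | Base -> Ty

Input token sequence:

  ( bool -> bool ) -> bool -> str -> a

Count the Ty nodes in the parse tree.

6

[Ty [Base ( [Ty [Base bool] -> [Ty [Base bool]]] )] -> [Ty [Base bool] -> [Ty [Base str] -> [Ty [Base a]]]]]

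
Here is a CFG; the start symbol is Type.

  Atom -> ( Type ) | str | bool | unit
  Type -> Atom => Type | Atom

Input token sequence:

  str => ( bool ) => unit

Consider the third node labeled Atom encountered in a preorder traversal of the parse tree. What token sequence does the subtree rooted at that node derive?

bool

[Type [Atom str] => [Type [Atom ( [Type [Atom bool]] )] => [Type [Atom unit]]]]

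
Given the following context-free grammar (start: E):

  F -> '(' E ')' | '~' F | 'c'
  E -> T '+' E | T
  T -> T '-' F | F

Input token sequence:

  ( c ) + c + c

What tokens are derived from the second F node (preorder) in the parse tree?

[E [T [F ( [E [T [F c]]] )]] + [E [T [F c]] + [E [T [F c]]]]]

c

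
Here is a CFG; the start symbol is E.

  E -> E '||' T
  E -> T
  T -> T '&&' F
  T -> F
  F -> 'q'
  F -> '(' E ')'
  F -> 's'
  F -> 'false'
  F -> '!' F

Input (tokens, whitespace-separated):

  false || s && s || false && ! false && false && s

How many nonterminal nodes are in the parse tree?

[E [E [E [T [F false]]] || [T [T [F s]] && [F s]]] || [T [T [T [T [F false]] && [F ! [F false]]] && [F false]] && [F s]]]

18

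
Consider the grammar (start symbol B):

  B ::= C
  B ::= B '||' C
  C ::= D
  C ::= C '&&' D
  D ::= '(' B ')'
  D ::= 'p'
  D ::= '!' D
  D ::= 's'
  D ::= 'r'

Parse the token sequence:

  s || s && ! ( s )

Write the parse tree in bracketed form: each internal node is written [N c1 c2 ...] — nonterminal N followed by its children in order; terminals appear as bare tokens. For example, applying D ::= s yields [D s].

[B [B [C [D s]]] || [C [C [D s]] && [D ! [D ( [B [C [D s]]] )]]]]

B
B || C
C || C
D || C
s || C
s || C && D
s || D && D
s || s && D
s || s && ! D
s || s && ! ( B )
s || s && ! ( C )
s || s && ! ( D )
s || s && ! ( s )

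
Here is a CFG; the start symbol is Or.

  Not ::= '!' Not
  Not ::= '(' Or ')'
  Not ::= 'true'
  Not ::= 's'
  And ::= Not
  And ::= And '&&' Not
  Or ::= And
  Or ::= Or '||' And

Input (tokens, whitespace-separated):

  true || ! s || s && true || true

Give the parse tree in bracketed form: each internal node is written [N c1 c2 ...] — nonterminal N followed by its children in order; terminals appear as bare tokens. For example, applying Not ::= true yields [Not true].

Or
Or || And
Or || And || And
Or || And || And || And
And || And || And || And
Not || And || And || And
true || And || And || And
true || Not || And || And
true || ! Not || And || And
true || ! s || And || And
true || ! s || And && Not || And
true || ! s || Not && Not || And
true || ! s || s && Not || And
true || ! s || s && true || And
true || ! s || s && true || Not
true || ! s || s && true || true

[Or [Or [Or [Or [And [Not true]]] || [And [Not ! [Not s]]]] || [And [And [Not s]] && [Not true]]] || [And [Not true]]]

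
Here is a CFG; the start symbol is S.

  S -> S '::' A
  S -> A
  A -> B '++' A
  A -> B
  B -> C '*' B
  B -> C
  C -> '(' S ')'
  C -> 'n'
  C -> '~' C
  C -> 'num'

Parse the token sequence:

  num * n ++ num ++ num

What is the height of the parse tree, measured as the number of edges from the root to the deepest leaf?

[S [A [B [C num] * [B [C n]]] ++ [A [B [C num]] ++ [A [B [C num]]]]]]

6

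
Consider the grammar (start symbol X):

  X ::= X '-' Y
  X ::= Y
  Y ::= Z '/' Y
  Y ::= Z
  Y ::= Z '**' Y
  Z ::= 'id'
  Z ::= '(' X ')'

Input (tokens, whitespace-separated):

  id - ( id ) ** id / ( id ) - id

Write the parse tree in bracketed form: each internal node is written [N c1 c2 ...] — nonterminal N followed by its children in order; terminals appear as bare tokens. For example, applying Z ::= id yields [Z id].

[X [X [X [Y [Z id]]] - [Y [Z ( [X [Y [Z id]]] )] ** [Y [Z id] / [Y [Z ( [X [Y [Z id]]] )]]]]] - [Y [Z id]]]

X
X - Y
X - Y - Y
Y - Y - Y
Z - Y - Y
id - Y - Y
id - Z ** Y - Y
id - ( X ) ** Y - Y
id - ( Y ) ** Y - Y
id - ( Z ) ** Y - Y
id - ( id ) ** Y - Y
id - ( id ) ** Z / Y - Y
id - ( id ) ** id / Y - Y
id - ( id ) ** id / Z - Y
id - ( id ) ** id / ( X ) - Y
id - ( id ) ** id / ( Y ) - Y
id - ( id ) ** id / ( Z ) - Y
id - ( id ) ** id / ( id ) - Y
id - ( id ) ** id / ( id ) - Z
id - ( id ) ** id / ( id ) - id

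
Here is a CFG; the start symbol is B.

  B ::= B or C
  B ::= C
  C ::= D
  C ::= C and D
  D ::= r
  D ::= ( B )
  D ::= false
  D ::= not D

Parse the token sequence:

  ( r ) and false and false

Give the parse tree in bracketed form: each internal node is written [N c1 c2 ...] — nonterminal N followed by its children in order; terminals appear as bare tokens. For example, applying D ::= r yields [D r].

[B [C [C [C [D ( [B [C [D r]]] )]] and [D false]] and [D false]]]

B
C
C and D
C and D and D
D and D and D
( B ) and D and D
( C ) and D and D
( D ) and D and D
( r ) and D and D
( r ) and false and D
( r ) and false and false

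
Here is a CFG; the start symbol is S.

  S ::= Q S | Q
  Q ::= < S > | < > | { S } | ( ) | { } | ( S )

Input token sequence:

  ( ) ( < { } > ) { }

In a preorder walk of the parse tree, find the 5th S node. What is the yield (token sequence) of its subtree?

[S [Q ( )] [S [Q ( [S [Q < [S [Q { }]] >]] )] [S [Q { }]]]]

{ }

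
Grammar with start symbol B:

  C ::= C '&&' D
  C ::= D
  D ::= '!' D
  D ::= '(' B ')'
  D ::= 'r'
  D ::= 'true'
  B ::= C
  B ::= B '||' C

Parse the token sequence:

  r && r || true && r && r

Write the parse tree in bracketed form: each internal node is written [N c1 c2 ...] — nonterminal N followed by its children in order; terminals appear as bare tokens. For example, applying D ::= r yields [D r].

[B [B [C [C [D r]] && [D r]]] || [C [C [C [D true]] && [D r]] && [D r]]]

B
B || C
C || C
C && D || C
D && D || C
r && D || C
r && r || C
r && r || C && D
r && r || C && D && D
r && r || D && D && D
r && r || true && D && D
r && r || true && r && D
r && r || true && r && r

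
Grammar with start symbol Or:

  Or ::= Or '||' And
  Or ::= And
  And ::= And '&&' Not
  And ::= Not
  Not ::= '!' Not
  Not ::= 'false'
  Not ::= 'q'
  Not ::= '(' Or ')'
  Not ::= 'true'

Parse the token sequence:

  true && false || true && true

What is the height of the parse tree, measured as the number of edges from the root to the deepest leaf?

[Or [Or [And [And [Not true]] && [Not false]]] || [And [And [Not true]] && [Not true]]]

5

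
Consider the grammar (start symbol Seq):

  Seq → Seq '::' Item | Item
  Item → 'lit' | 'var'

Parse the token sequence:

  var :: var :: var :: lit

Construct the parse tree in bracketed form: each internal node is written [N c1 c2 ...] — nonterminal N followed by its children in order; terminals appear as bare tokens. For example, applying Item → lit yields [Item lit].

Seq
Seq :: Item
Seq :: Item :: Item
Seq :: Item :: Item :: Item
Item :: Item :: Item :: Item
var :: Item :: Item :: Item
var :: var :: Item :: Item
var :: var :: var :: Item
var :: var :: var :: lit

[Seq [Seq [Seq [Seq [Item var]] :: [Item var]] :: [Item var]] :: [Item lit]]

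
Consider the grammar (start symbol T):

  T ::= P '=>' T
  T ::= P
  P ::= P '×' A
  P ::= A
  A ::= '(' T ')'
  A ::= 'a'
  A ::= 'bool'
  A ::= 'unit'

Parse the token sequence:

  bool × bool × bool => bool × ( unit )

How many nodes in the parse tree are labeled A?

6

[T [P [P [P [A bool]] × [A bool]] × [A bool]] => [T [P [P [A bool]] × [A ( [T [P [A unit]]] )]]]]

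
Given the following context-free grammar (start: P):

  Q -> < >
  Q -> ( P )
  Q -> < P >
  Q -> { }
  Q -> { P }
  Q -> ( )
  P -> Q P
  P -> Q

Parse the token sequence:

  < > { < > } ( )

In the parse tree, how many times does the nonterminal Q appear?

4

[P [Q < >] [P [Q { [P [Q < >]] }] [P [Q ( )]]]]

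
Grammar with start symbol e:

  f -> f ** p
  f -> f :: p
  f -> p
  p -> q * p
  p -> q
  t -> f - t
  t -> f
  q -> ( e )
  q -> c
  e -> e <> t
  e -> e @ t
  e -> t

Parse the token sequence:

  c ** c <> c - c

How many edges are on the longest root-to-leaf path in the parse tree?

[e [e [t [f [f [p [q c]]] ** [p [q c]]]]] <> [t [f [p [q c]]] - [t [f [p [q c]]]]]]

7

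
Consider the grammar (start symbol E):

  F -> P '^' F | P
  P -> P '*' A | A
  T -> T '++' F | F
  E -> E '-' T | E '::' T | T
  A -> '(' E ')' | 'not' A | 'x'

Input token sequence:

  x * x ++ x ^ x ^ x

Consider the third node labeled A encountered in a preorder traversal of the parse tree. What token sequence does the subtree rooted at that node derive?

[E [T [T [F [P [P [A x]] * [A x]]]] ++ [F [P [A x]] ^ [F [P [A x]] ^ [F [P [A x]]]]]]]

x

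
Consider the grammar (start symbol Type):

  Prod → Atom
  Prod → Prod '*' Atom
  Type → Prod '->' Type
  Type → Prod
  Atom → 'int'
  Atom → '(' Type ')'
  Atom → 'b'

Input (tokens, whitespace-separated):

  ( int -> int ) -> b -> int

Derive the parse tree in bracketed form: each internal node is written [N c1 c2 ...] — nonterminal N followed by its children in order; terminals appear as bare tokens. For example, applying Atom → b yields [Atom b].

Type
Prod -> Type
Atom -> Type
( Type ) -> Type
( Prod -> Type ) -> Type
( Atom -> Type ) -> Type
( int -> Type ) -> Type
( int -> Prod ) -> Type
( int -> Atom ) -> Type
( int -> int ) -> Type
( int -> int ) -> Prod -> Type
( int -> int ) -> Atom -> Type
( int -> int ) -> b -> Type
( int -> int ) -> b -> Prod
( int -> int ) -> b -> Atom
( int -> int ) -> b -> int

[Type [Prod [Atom ( [Type [Prod [Atom int]] -> [Type [Prod [Atom int]]]] )]] -> [Type [Prod [Atom b]] -> [Type [Prod [Atom int]]]]]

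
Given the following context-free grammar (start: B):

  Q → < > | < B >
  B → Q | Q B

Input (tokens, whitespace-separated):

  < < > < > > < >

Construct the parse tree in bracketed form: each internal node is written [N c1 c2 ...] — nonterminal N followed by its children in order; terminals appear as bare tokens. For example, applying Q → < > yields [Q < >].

B
Q B
< B > B
< Q B > B
< < > B > B
< < > Q > B
< < > < > > B
< < > < > > Q
< < > < > > < >

[B [Q < [B [Q < >] [B [Q < >]]] >] [B [Q < >]]]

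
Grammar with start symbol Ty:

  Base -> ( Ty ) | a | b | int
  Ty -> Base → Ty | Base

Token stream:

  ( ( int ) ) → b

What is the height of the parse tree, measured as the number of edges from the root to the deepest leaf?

6

[Ty [Base ( [Ty [Base ( [Ty [Base int]] )]] )] → [Ty [Base b]]]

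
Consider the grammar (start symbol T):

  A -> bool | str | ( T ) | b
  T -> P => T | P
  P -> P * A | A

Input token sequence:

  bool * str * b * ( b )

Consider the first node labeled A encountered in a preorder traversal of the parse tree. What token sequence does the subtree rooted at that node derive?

bool

[T [P [P [P [P [A bool]] * [A str]] * [A b]] * [A ( [T [P [A b]]] )]]]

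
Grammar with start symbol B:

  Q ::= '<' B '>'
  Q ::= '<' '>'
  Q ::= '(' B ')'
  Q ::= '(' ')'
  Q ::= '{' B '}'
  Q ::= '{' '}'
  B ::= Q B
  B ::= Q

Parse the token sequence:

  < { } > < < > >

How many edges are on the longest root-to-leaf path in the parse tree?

[B [Q < [B [Q { }]] >] [B [Q < [B [Q < >]] >]]]

5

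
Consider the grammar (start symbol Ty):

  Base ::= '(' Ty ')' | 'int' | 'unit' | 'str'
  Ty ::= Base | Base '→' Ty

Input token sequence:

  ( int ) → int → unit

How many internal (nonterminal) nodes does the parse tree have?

[Ty [Base ( [Ty [Base int]] )] → [Ty [Base int] → [Ty [Base unit]]]]

8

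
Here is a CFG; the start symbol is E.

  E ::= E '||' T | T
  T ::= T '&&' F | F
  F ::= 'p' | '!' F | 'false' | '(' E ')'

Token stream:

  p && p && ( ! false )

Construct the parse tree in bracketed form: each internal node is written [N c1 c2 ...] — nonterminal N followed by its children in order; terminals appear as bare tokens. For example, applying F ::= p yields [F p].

[E [T [T [T [F p]] && [F p]] && [F ( [E [T [F ! [F false]]]] )]]]

E
T
T && F
T && F && F
F && F && F
p && F && F
p && p && F
p && p && ( E )
p && p && ( T )
p && p && ( F )
p && p && ( ! F )
p && p && ( ! false )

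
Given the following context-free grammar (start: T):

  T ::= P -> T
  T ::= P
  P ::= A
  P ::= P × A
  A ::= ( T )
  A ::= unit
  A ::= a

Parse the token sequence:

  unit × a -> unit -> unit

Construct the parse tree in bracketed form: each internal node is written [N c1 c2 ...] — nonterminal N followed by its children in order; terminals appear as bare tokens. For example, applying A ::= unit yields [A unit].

T
P -> T
P × A -> T
A × A -> T
unit × A -> T
unit × a -> T
unit × a -> P -> T
unit × a -> A -> T
unit × a -> unit -> T
unit × a -> unit -> P
unit × a -> unit -> A
unit × a -> unit -> unit

[T [P [P [A unit]] × [A a]] -> [T [P [A unit]] -> [T [P [A unit]]]]]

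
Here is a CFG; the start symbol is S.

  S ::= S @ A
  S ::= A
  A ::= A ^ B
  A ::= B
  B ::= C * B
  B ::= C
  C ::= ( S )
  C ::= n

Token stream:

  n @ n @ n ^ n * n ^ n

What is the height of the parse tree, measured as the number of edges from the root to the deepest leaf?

6

[S [S [S [A [B [C n]]]] @ [A [B [C n]]]] @ [A [A [A [B [C n]]] ^ [B [C n] * [B [C n]]]] ^ [B [C n]]]]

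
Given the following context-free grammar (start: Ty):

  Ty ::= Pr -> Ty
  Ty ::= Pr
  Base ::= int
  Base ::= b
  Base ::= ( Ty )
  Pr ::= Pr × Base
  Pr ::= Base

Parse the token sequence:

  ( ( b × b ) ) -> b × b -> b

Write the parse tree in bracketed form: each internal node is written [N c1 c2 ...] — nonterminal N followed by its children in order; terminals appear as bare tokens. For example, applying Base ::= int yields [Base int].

[Ty [Pr [Base ( [Ty [Pr [Base ( [Ty [Pr [Pr [Base b]] × [Base b]]] )]]] )]] -> [Ty [Pr [Pr [Base b]] × [Base b]] -> [Ty [Pr [Base b]]]]]

Ty
Pr -> Ty
Base -> Ty
( Ty ) -> Ty
( Pr ) -> Ty
( Base ) -> Ty
( ( Ty ) ) -> Ty
( ( Pr ) ) -> Ty
( ( Pr × Base ) ) -> Ty
( ( Base × Base ) ) -> Ty
( ( b × Base ) ) -> Ty
( ( b × b ) ) -> Ty
( ( b × b ) ) -> Pr -> Ty
( ( b × b ) ) -> Pr × Base -> Ty
( ( b × b ) ) -> Base × Base -> Ty
( ( b × b ) ) -> b × Base -> Ty
( ( b × b ) ) -> b × b -> Ty
( ( b × b ) ) -> b × b -> Pr
( ( b × b ) ) -> b × b -> Base
( ( b × b ) ) -> b × b -> b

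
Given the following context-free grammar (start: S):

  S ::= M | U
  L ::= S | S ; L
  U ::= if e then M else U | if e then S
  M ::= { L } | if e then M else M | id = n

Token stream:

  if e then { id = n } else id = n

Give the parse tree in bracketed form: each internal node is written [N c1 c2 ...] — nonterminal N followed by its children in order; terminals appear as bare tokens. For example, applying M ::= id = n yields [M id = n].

S
M
if e then M else M
if e then { L } else M
if e then { S } else M
if e then { M } else M
if e then { id = n } else M
if e then { id = n } else id = n

[S [M if e then [M { [L [S [M id = n]]] }] else [M id = n]]]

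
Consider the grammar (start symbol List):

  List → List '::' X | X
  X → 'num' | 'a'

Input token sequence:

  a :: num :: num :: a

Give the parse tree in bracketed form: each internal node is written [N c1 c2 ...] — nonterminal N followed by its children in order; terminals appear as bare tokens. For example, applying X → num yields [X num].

[List [List [List [List [X a]] :: [X num]] :: [X num]] :: [X a]]

List
List :: X
List :: X :: X
List :: X :: X :: X
X :: X :: X :: X
a :: X :: X :: X
a :: num :: X :: X
a :: num :: num :: X
a :: num :: num :: a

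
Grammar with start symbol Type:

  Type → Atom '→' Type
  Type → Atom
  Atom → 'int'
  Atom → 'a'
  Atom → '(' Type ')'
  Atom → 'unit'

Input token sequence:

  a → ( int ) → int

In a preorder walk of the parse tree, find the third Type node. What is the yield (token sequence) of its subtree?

int

[Type [Atom a] → [Type [Atom ( [Type [Atom int]] )] → [Type [Atom int]]]]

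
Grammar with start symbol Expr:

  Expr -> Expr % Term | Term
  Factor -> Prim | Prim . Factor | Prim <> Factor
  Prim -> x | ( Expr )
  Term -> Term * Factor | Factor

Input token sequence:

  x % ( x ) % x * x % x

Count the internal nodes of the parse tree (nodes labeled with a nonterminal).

[Expr [Expr [Expr [Expr [Term [Factor [Prim x]]]] % [Term [Factor [Prim ( [Expr [Term [Factor [Prim x]]]] )]]]] % [Term [Term [Factor [Prim x]]] * [Factor [Prim x]]]] % [Term [Factor [Prim x]]]]

23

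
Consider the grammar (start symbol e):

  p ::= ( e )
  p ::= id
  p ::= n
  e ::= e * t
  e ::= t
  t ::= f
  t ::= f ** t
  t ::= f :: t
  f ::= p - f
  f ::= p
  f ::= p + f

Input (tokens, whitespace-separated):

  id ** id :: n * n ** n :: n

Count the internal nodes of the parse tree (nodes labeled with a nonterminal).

20

[e [e [t [f [p id]] ** [t [f [p id]] :: [t [f [p n]]]]]] * [t [f [p n]] ** [t [f [p n]] :: [t [f [p n]]]]]]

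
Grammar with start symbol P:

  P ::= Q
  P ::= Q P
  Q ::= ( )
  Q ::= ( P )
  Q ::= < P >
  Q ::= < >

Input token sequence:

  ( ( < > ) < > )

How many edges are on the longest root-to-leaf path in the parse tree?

[P [Q ( [P [Q ( [P [Q < >]] )] [P [Q < >]]] )]]

6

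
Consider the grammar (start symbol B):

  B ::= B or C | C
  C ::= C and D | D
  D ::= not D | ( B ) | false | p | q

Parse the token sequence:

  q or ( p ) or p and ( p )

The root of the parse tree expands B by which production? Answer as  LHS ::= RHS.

[B [B [B [C [D q]]] or [C [D ( [B [C [D p]]] )]]] or [C [C [D p]] and [D ( [B [C [D p]]] )]]]

B ::= B or C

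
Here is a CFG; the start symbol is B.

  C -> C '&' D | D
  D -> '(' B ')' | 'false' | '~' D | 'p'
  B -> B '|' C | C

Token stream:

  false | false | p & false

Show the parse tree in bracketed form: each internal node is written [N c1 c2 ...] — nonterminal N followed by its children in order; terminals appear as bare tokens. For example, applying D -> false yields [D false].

[B [B [B [C [D false]]] | [C [D false]]] | [C [C [D p]] & [D false]]]

B
B | C
B | C | C
C | C | C
D | C | C
false | C | C
false | D | C
false | false | C
false | false | C & D
false | false | D & D
false | false | p & D
false | false | p & false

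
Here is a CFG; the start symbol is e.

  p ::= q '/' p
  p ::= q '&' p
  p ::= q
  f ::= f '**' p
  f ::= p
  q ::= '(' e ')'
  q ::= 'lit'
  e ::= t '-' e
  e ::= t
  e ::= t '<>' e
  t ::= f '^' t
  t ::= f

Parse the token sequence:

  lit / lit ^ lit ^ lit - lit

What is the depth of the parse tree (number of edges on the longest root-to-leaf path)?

[e [t [f [p [q lit] / [p [q lit]]]] ^ [t [f [p [q lit]]] ^ [t [f [p [q lit]]]]]] - [e [t [f [p [q lit]]]]]]

7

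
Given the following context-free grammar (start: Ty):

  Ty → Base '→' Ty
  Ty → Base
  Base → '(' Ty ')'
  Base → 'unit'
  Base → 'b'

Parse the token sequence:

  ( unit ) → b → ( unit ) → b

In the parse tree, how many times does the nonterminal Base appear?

6

[Ty [Base ( [Ty [Base unit]] )] → [Ty [Base b] → [Ty [Base ( [Ty [Base unit]] )] → [Ty [Base b]]]]]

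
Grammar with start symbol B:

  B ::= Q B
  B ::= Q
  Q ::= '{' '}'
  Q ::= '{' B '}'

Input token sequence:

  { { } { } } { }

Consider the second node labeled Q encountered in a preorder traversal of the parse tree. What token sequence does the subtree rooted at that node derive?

{ }

[B [Q { [B [Q { }] [B [Q { }]]] }] [B [Q { }]]]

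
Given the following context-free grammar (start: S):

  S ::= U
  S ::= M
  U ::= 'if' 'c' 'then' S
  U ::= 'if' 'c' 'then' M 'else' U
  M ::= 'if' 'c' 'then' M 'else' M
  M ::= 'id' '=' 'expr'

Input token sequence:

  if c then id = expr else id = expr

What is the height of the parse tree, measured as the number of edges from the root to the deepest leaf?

3

[S [M if c then [M id = expr] else [M id = expr]]]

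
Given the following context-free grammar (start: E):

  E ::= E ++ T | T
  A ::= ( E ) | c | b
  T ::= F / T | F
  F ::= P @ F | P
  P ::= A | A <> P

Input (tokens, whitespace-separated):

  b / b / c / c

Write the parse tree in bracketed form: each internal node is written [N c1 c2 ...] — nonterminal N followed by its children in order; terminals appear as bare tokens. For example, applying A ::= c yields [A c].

E
T
F / T
P / T
A / T
b / T
b / F / T
b / P / T
b / A / T
b / b / T
b / b / F / T
b / b / P / T
b / b / A / T
b / b / c / T
b / b / c / F
b / b / c / P
b / b / c / A
b / b / c / c

[E [T [F [P [A b]]] / [T [F [P [A b]]] / [T [F [P [A c]]] / [T [F [P [A c]]]]]]]]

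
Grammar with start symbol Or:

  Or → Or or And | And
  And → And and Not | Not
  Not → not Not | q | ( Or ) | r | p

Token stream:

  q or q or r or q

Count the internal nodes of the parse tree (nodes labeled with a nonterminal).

[Or [Or [Or [Or [And [Not q]]] or [And [Not q]]] or [And [Not r]]] or [And [Not q]]]

12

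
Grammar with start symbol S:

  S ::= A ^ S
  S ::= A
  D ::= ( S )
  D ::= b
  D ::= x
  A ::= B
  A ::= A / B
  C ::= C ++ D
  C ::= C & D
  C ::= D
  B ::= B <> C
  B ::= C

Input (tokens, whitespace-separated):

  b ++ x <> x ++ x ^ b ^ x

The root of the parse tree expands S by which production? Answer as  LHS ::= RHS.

S ::= A ^ S

[S [A [B [B [C [C [D b]] ++ [D x]]] <> [C [C [D x]] ++ [D x]]]] ^ [S [A [B [C [D b]]]] ^ [S [A [B [C [D x]]]]]]]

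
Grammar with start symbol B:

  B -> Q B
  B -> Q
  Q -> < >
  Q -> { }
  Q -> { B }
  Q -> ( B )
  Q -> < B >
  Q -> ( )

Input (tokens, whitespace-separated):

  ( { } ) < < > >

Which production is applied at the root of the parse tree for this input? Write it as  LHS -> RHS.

B -> Q B

[B [Q ( [B [Q { }]] )] [B [Q < [B [Q < >]] >]]]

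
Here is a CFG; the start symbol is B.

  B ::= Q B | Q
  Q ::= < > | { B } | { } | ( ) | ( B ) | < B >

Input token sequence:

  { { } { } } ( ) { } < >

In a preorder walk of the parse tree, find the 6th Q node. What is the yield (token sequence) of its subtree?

[B [Q { [B [Q { }] [B [Q { }]]] }] [B [Q ( )] [B [Q { }] [B [Q < >]]]]]

< >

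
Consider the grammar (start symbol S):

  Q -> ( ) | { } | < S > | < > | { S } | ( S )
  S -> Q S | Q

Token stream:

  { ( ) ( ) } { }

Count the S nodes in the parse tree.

[S [Q { [S [Q ( )] [S [Q ( )]]] }] [S [Q { }]]]

4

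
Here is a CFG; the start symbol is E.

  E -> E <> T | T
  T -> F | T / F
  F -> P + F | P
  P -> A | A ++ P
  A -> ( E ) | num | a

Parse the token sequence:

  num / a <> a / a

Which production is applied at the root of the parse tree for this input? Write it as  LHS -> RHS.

E -> E <> T

[E [E [T [T [F [P [A num]]]] / [F [P [A a]]]]] <> [T [T [F [P [A a]]]] / [F [P [A a]]]]]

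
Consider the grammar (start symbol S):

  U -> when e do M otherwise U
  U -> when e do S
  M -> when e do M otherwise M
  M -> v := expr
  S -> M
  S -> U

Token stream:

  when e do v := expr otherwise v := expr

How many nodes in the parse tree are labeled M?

[S [M when e do [M v := expr] otherwise [M v := expr]]]

3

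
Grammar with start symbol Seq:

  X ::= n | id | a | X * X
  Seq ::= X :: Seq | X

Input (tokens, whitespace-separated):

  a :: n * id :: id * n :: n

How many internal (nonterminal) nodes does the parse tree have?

[Seq [X a] :: [Seq [X [X n] * [X id]] :: [Seq [X [X id] * [X n]] :: [Seq [X n]]]]]

12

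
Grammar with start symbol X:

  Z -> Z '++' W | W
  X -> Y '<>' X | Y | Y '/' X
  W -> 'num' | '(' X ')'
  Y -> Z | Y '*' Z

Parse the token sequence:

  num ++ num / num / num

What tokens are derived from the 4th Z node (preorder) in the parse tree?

[X [Y [Z [Z [W num]] ++ [W num]]] / [X [Y [Z [W num]]] / [X [Y [Z [W num]]]]]]

num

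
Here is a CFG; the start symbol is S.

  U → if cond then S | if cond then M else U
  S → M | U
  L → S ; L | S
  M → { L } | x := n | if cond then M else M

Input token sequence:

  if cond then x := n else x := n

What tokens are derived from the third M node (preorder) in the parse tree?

[S [M if cond then [M x := n] else [M x := n]]]

x := n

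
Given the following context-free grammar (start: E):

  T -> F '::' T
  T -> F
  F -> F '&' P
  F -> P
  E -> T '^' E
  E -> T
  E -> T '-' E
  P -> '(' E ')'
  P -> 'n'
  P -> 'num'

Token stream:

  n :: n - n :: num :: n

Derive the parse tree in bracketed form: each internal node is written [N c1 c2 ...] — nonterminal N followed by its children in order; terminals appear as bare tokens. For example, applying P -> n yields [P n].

E
T - E
F :: T - E
P :: T - E
n :: T - E
n :: F - E
n :: P - E
n :: n - E
n :: n - T
n :: n - F :: T
n :: n - P :: T
n :: n - n :: T
n :: n - n :: F :: T
n :: n - n :: P :: T
n :: n - n :: num :: T
n :: n - n :: num :: F
n :: n - n :: num :: P
n :: n - n :: num :: n

[E [T [F [P n]] :: [T [F [P n]]]] - [E [T [F [P n]] :: [T [F [P num]] :: [T [F [P n]]]]]]]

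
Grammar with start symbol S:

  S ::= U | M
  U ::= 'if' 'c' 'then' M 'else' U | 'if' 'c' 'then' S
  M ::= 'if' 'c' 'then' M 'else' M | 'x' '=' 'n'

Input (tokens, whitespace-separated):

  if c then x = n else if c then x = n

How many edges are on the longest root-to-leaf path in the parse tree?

[S [U if c then [M x = n] else [U if c then [S [M x = n]]]]]

5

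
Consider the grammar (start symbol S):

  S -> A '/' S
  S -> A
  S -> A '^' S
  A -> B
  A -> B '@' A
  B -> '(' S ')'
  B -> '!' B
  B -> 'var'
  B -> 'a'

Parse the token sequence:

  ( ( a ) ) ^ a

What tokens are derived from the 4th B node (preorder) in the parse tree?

[S [A [B ( [S [A [B ( [S [A [B a]]] )]]] )]] ^ [S [A [B a]]]]

a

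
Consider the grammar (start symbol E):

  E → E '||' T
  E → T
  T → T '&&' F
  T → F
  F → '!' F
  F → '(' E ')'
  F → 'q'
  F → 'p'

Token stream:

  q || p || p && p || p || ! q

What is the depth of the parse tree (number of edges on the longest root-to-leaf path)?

[E [E [E [E [E [T [F q]]] || [T [F p]]] || [T [T [F p]] && [F p]]] || [T [F p]]] || [T [F ! [F q]]]]

7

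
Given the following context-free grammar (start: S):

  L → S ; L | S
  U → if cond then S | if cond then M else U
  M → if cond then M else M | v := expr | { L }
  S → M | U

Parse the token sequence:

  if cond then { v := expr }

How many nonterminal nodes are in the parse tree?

7

[S [U if cond then [S [M { [L [S [M v := expr]]] }]]]]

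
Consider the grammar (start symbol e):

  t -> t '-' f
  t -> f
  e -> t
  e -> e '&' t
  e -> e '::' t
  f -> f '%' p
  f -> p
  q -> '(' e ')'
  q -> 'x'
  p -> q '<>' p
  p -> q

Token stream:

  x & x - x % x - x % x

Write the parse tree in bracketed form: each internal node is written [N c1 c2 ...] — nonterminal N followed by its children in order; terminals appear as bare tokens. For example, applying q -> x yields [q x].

[e [e [t [f [p [q x]]]]] & [t [t [t [f [p [q x]]]] - [f [f [p [q x]]] % [p [q x]]]] - [f [f [p [q x]]] % [p [q x]]]]]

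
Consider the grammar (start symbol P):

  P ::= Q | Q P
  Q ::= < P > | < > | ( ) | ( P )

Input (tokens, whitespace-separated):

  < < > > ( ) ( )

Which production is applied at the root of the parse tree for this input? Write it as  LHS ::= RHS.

P ::= Q P

[P [Q < [P [Q < >]] >] [P [Q ( )] [P [Q ( )]]]]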